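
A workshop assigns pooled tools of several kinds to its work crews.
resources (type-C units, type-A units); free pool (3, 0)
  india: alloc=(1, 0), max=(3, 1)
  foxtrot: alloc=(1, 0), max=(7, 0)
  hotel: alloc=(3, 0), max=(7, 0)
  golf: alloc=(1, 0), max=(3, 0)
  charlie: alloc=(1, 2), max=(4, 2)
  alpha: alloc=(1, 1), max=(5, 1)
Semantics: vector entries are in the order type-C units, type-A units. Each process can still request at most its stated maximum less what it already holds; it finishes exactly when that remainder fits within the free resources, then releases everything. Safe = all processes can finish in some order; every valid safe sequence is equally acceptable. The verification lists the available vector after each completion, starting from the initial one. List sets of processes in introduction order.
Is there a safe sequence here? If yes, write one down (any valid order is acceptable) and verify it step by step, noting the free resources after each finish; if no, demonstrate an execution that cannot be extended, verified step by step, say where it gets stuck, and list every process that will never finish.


SAFE. One safe sequence: golf, alpha, hotel, foxtrot, charlie, india.
Key observation: at alpha the run first touches a limit — (4, 0) against (4, 0), exact on a resource it actually requests.
Verifying each step:
  pool = (3, 0)
  run golf (needs (2, 0), free (3, 0)); after release of (1, 0) the pool is (4, 0)
  run alpha (needs (4, 0), free (4, 0)); after release of (1, 1) the pool is (5, 1)
  run hotel (needs (4, 0), free (5, 1)); after release of (3, 0) the pool is (8, 1)
  run foxtrot (needs (6, 0), free (8, 1)); after release of (1, 0) the pool is (9, 1)
  run charlie (needs (3, 0), free (9, 1)); after release of (1, 2) the pool is (10, 3)
  run india (needs (2, 1), free (10, 3)); after release of (1, 0) the pool is (11, 3)


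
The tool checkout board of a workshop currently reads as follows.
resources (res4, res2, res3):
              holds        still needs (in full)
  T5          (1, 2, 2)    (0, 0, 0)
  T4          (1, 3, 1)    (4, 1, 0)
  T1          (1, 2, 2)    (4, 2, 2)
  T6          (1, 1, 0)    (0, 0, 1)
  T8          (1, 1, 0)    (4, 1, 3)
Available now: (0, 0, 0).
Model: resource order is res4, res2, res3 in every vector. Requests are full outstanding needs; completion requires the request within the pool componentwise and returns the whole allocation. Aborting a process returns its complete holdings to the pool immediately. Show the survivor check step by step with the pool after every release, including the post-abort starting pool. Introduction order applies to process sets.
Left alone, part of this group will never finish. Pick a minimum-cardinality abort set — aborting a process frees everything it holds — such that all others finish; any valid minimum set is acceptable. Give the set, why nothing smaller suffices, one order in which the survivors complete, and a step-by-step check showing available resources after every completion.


Abort T1 and T8.
Key observation: T4 was stuck for good until T1 and T8 gave back (2, 3, 2); in the order shown it finishes at step 3.
Minimality, checking each single-abort alternative: T5 alone leaves T4 blocked (short on res4); T4 alone leaves T1 blocked (short on res4); T1 alone leaves T4 blocked (short on res4); T6 alone leaves T4 blocked (short on res4); T8 alone leaves T4 blocked (short on res4).
One survivor order: T6, T5, T4. Check, step by step (post-abort pool first):
  pool = (2, 3, 2)
  T6: need (0, 0, 1) fits (2, 3, 2); releases (1, 1, 0), pool now (3, 4, 2)
  T5: need (0, 0, 0) fits (3, 4, 2); releases (1, 2, 2), pool now (4, 6, 4)
  T4: need (4, 1, 0) fits (4, 6, 4); releases (1, 3, 1), pool now (5, 9, 5)


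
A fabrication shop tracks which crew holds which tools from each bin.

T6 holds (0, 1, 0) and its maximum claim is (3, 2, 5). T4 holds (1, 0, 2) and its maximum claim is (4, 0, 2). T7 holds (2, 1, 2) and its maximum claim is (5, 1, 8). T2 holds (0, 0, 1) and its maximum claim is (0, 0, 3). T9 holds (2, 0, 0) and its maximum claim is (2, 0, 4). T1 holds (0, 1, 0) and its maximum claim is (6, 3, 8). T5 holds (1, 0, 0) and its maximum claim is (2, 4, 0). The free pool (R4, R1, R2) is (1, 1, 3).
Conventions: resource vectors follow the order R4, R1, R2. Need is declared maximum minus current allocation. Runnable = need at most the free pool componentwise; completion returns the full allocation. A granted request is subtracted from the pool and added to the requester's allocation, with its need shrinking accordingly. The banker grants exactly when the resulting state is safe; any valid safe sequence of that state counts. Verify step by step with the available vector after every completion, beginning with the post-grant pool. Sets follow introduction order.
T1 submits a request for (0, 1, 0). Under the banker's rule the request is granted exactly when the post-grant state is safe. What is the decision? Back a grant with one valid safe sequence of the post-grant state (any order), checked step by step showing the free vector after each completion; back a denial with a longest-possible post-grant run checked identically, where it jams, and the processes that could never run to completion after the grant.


GRANT — the state after the grant stays safe, e.g. via T2, T9, T4, T7, T1, T6, T5.
Key observation: the grant leaves (1, 0, 3) free — enough for T2, whose release restarts the cascade.
Verifying the post-grant state step by step:
  pool = (1, 0, 3)
  T2: need (0, 0, 2) fits (1, 0, 3); releases (0, 0, 1), pool now (1, 0, 4)
  T9: need (0, 0, 4) fits (1, 0, 4); releases (2, 0, 0), pool now (3, 0, 4)
  T4: need (3, 0, 0) fits (3, 0, 4); releases (1, 0, 2), pool now (4, 0, 6)
  T7: need (3, 0, 6) fits (4, 0, 6); releases (2, 1, 2), pool now (6, 1, 8)
  T1: need (6, 1, 8) fits (6, 1, 8); releases (0, 2, 0), pool now (6, 3, 8)
  T6: need (3, 1, 5) fits (6, 3, 8); releases (0, 1, 0), pool now (6, 4, 8)
  T5: need (1, 4, 0) fits (6, 4, 8); releases (1, 0, 0), pool now (7, 4, 8)


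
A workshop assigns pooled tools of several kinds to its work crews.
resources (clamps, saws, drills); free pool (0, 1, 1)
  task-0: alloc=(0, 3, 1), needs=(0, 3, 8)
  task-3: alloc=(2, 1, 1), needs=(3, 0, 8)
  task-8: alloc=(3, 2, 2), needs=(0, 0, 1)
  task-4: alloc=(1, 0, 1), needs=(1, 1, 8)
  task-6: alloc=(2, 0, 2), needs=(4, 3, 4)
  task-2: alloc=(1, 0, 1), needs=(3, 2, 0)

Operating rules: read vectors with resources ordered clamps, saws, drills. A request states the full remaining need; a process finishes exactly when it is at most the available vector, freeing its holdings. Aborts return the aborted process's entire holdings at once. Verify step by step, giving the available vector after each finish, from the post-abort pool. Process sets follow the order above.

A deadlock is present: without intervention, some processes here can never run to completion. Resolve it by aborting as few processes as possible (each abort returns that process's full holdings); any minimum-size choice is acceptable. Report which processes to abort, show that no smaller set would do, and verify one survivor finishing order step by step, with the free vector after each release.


The answer: abort task-0 and task-3.
Key observation: task-4 could never have finished before the abort; with (2, 4, 2) returned by task-0 and task-3, it fits at step 4.
Why nothing smaller works — every single abort fails: task-0 alone leaves task-3 blocked (short on drills); task-3 alone leaves task-0 blocked (short on drills); task-8 alone leaves task-0 blocked (short on drills); task-4 alone leaves task-0 blocked (short on drills); task-6 alone leaves task-0 blocked (short on drills); task-2 alone leaves task-0 blocked (short on drills).
The survivors complete as task-8, task-6, task-2, task-4. Step-by-step check (starting from the post-abort pool):
  pool = (2, 5, 3)
  task-8 needs (0, 0, 1) <= (2, 5, 3) -> finishes; pool += (3, 2, 2) = (5, 7, 5)
  task-6 needs (4, 3, 4) <= (5, 7, 5) -> finishes; pool += (2, 0, 2) = (7, 7, 7)
  task-2 needs (3, 2, 0) <= (7, 7, 7) -> finishes; pool += (1, 0, 1) = (8, 7, 8)
  task-4 needs (1, 1, 8) <= (8, 7, 8) -> finishes; pool += (1, 0, 1) = (9, 7, 9)


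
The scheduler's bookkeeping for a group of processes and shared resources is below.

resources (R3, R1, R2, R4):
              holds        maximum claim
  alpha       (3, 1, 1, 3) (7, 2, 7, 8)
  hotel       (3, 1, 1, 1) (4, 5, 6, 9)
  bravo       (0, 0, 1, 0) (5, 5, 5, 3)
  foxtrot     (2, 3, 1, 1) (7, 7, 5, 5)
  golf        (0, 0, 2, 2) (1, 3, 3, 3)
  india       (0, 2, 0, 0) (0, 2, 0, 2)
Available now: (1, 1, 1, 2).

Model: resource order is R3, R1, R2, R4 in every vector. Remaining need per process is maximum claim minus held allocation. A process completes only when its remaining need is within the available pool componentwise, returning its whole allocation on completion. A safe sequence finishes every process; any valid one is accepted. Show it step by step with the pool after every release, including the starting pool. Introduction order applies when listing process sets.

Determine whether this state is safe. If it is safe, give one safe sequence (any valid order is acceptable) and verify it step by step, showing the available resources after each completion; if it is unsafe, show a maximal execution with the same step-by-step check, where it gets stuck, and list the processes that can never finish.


UNSAFE.
Key observation: the pool after india, golf is (1, 3, 3, 4); every surviving request exceeds it in R2, so progress ends there.
Going as far as possible: india, golf; after that, nothing fits. Verifying each step:
  pool = (1, 1, 1, 2)
  india: need (0, 0, 0, 2) fits (1, 1, 1, 2); releases (0, 2, 0, 0), pool now (1, 3, 1, 2)
  golf: need (1, 3, 1, 1) fits (1, 3, 1, 2); releases (0, 0, 2, 2), pool now (1, 3, 3, 4)
  alpha still needs (4, 1, 6, 5) but only (1, 3, 3, 4) is free — short on R3, R2 and R4
  hotel still needs (1, 4, 5, 8) but only (1, 3, 3, 4) is free — short on R1, R2 and R4
  bravo still needs (5, 5, 4, 3) but only (1, 3, 3, 4) is free — short on R3, R1 and R2
  foxtrot still needs (5, 4, 4, 4) but only (1, 3, 3, 4) is free — short on R3, R1 and R2
Never able to finish: alpha, hotel, bravo and foxtrot.


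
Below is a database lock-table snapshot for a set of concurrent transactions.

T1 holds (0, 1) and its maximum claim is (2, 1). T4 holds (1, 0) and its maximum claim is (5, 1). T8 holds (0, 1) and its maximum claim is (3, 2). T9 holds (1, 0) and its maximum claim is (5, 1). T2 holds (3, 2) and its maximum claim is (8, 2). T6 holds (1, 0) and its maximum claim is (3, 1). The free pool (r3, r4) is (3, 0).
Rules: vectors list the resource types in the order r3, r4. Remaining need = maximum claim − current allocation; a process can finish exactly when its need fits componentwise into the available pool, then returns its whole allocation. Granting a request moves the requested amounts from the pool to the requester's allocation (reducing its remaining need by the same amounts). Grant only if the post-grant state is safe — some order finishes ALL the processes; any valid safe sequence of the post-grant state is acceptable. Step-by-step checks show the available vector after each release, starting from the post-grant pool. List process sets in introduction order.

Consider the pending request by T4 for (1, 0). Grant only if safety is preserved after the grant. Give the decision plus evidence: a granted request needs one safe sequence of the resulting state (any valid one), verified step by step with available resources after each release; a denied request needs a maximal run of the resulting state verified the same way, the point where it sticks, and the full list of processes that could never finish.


GRANT — the state after the grant stays safe, e.g. via T1, T6, T8, T4, T2, T9.
Key observation: after the grant the pool drops to (2, 0), which still lets T1 finish first and unwind the rest.
Verifying the post-grant state step by step:
  pool = (2, 0)
  T1: need (2, 0) fits (2, 0); releases (0, 1), pool now (2, 1)
  T6: need (2, 1) fits (2, 1); releases (1, 0), pool now (3, 1)
  T8: need (3, 1) fits (3, 1); releases (0, 1), pool now (3, 2)
  T4: need (3, 1) fits (3, 2); releases (2, 0), pool now (5, 2)
  T2: need (5, 0) fits (5, 2); releases (3, 2), pool now (8, 4)
  T9: need (4, 1) fits (8, 4); releases (1, 0), pool now (9, 4)


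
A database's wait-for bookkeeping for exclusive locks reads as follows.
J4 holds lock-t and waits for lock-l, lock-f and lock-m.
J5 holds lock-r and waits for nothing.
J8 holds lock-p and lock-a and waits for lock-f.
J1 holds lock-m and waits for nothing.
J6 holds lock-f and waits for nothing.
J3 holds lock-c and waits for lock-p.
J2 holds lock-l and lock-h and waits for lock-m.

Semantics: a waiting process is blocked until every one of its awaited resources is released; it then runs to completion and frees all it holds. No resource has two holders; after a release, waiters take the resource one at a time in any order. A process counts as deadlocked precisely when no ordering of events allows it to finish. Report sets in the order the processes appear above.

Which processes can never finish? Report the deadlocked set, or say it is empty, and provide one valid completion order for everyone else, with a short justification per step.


Nothing here is deadlocked.
Key observation: all waits point, directly or indirectly, at processes that can finish, so nothing is permanently blocked.
One completion order for the rest: J6, J1, J8, J5, J2, J3, J4.
Verifying each step:
  run J6 (it waits on nothing); releases lock-f
  run J1 (it waits on nothing); releases lock-m
  J8 waits on lock-f — all released -> runs and releases lock-p and lock-a
  run J5 (it waits on nothing); releases lock-r
  J2 waits on lock-m — all released -> runs and releases lock-l and lock-h
  J3 waits on lock-p — all released -> runs and releases lock-c
  J4 waits on lock-l, lock-f and lock-m — all released -> runs and releases lock-t


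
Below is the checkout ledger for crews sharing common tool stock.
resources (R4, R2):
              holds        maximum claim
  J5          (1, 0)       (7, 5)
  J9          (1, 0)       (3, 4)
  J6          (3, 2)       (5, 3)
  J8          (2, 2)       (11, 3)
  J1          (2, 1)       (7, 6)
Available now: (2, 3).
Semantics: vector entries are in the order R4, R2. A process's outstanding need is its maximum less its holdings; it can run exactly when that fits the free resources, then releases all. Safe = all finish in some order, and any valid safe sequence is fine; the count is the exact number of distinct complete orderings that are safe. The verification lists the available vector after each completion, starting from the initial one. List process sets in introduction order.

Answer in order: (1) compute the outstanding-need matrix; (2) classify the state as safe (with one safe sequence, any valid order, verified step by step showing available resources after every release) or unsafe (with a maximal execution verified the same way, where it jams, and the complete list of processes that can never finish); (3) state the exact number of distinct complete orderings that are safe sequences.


(1) Need matrix, components ordered R4, R2:
  J5: (6, 5)
  J9: (2, 4)
  J6: (2, 1)
  J8: (9, 1)
  J1: (5, 5)
(2) SAFE — a valid safe sequence is J6, J9, J1, J5, J8.
Key observation: J6 is the earliest step where a requested resource binds exactly: need (2, 1), pool (2, 3) at its turn.
Verifying each step:
  pool = (2, 3)
  J6: need (2, 1) fits (2, 3); releases (3, 2), pool now (5, 5)
  J9: need (2, 4) fits (5, 5); releases (1, 0), pool now (6, 5)
  J1: need (5, 5) fits (6, 5); releases (2, 1), pool now (8, 6)
  J5: need (6, 5) fits (8, 6); releases (1, 0), pool now (9, 6)
  J8: need (9, 1) fits (9, 6); releases (2, 2), pool now (11, 8)
(3) Exactly 4 of the possible complete orderings are safe sequences.


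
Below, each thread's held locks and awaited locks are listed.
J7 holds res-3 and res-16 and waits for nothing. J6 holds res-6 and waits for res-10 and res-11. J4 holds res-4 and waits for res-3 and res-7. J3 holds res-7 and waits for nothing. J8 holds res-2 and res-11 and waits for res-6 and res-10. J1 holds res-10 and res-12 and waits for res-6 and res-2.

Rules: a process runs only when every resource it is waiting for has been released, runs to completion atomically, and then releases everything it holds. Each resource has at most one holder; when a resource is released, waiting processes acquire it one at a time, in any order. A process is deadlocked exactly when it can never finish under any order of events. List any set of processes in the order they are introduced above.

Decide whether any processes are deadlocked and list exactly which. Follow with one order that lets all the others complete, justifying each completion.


Deadlocked set: J6, J8 and J1.
Key observation: the knot is the closed ring of waits J6 -> J8 -> J6; J1 is caught in further circular waits.
The rest can finish in the order J7, J3, J4.
Verifying each step:
  J7 waits on nothing -> runs at once and releases res-3 and res-16
  J3 waits on nothing -> runs at once and releases res-7
  J4 waits on res-3 and res-7 — all released -> runs and releases res-4


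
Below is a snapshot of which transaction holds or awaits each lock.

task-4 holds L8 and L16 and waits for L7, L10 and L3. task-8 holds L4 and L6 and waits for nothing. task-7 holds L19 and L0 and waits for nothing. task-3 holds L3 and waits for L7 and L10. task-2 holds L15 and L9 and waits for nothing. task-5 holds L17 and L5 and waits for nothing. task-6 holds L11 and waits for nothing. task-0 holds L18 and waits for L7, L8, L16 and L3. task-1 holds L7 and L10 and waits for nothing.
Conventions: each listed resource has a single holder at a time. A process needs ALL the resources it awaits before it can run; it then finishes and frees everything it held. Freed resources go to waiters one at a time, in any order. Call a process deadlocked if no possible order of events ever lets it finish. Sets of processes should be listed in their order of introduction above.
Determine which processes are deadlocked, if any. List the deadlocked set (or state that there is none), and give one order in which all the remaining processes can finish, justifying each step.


The deadlocked set is empty.
Key observation: the waits form no ring: some process can always run, and its releases unblock the others one by one.
One completion order for the rest: task-2, task-1, task-3, task-4, task-5, task-8, task-0, task-6, task-7.
Walking it through:
  task-2: no waits; runs immediately, freeing L15 and L9
  task-1: no waits; runs immediately, freeing L7 and L10
  task-3 waits on L7 and L10 — all released -> runs and releases L3
  task-4 waits on L7, L10 and L3 — all released -> runs and releases L8 and L16
  task-5: no waits; runs immediately, freeing L17 and L5
  task-8: no waits; runs immediately, freeing L4 and L6
  task-0 waits on L7, L8, L16 and L3 — all released -> runs and releases L18
  task-6: no waits; runs immediately, freeing L11
  task-7: no waits; runs immediately, freeing L19 and L0


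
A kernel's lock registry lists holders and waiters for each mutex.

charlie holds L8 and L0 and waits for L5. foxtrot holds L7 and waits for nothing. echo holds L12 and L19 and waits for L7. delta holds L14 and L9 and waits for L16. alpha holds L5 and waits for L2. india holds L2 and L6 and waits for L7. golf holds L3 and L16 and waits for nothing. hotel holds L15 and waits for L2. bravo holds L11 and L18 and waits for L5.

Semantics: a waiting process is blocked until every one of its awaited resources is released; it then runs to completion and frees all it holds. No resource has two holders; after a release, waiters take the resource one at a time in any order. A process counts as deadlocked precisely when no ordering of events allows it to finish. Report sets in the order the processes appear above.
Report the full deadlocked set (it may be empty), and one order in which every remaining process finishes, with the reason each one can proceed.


The deadlocked set is empty.
Key observation: the wait graph is acyclic; completion cascades from the unblocked processes through everyone else.
One completion order for the rest: foxtrot, echo, golf, india, hotel, alpha, delta, bravo, charlie.
Walking it through:
  foxtrot: no waits; runs immediately, freeing L7
  run echo (all its waits — L7 — are resolved); releases L12 and L19
  golf: no waits; runs immediately, freeing L3 and L16
  run india (all its waits — L7 — are resolved); releases L2 and L6
  run hotel (all its waits — L2 — are resolved); releases L15
  run alpha (all its waits — L2 — are resolved); releases L5
  run delta (all its waits — L16 — are resolved); releases L14 and L9
  run bravo (all its waits — L5 — are resolved); releases L11 and L18
  run charlie (all its waits — L5 — are resolved); releases L8 and L0


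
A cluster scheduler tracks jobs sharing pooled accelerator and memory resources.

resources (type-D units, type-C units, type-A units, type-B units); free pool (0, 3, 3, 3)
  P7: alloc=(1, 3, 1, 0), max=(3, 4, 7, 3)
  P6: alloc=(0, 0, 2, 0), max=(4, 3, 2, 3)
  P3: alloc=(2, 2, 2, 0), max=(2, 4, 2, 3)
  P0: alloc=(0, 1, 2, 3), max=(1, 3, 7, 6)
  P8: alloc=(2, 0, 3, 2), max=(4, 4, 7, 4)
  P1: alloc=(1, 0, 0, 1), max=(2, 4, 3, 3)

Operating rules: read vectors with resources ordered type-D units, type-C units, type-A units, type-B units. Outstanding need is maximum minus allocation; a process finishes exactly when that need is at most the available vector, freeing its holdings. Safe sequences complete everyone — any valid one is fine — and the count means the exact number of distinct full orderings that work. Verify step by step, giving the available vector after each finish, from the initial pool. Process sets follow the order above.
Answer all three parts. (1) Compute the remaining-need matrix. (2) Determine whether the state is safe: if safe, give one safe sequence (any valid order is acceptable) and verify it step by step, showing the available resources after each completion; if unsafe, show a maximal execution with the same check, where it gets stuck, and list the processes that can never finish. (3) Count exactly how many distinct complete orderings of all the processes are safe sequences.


(1) Remaining need (order type-D units, type-C units, type-A units, type-B units):
  P7: (2, 1, 6, 3)
  P6: (4, 3, 0, 3)
  P3: (0, 2, 0, 3)
  P0: (1, 2, 5, 3)
  P8: (2, 4, 4, 2)
  P1: (1, 4, 3, 2)
(2) SAFE. One safe sequence: P3, P0, P8, P7, P6, P1.
Key observation: P3 marks the first exact bind of the order: its need (0, 2, 0, 3) fits the free (0, 3, 3, 3) with zero slack on a requested resource.
Step-by-step check:
  pool = (0, 3, 3, 3)
  run P3 (needs (0, 2, 0, 3), free (0, 3, 3, 3)); after release of (2, 2, 2, 0) the pool is (2, 5, 5, 3)
  run P0 (needs (1, 2, 5, 3), free (2, 5, 5, 3)); after release of (0, 1, 2, 3) the pool is (2, 6, 7, 6)
  run P8 (needs (2, 4, 4, 2), free (2, 6, 7, 6)); after release of (2, 0, 3, 2) the pool is (4, 6, 10, 8)
  run P7 (needs (2, 1, 6, 3), free (4, 6, 10, 8)); after release of (1, 3, 1, 0) the pool is (5, 9, 11, 8)
  run P6 (needs (4, 3, 0, 3), free (5, 9, 11, 8)); after release of (0, 0, 2, 0) the pool is (5, 9, 13, 8)
  run P1 (needs (1, 4, 3, 2), free (5, 9, 13, 8)); after release of (1, 0, 0, 1) the pool is (6, 9, 13, 9)
(3) The exact count: 48 of the possible complete orderings are safe sequences.


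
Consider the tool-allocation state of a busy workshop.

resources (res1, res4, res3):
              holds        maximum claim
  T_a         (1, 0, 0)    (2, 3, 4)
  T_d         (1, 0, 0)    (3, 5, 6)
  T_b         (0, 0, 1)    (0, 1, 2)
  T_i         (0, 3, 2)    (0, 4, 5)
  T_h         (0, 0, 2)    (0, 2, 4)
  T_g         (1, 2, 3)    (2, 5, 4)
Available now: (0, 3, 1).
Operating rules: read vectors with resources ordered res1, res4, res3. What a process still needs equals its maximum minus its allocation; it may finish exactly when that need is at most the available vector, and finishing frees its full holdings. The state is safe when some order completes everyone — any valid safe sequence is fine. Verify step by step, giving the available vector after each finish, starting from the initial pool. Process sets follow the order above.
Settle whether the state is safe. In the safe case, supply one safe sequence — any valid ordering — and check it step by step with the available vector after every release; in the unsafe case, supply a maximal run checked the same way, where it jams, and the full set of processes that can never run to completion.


The state is UNSAFE.
Key observation: even finishing T_b, T_h, T_i leaves just (0, 6, 6) free — too little res1 for any of the remaining processes.
Going as far as possible: T_b, T_h, T_i; after that, nothing fits. Check, step by step:
  pool = (0, 3, 1)
  T_b needs (0, 1, 1) <= (0, 3, 1) -> finishes; pool += (0, 0, 1) = (0, 3, 2)
  T_h needs (0, 2, 2) <= (0, 3, 2) -> finishes; pool += (0, 0, 2) = (0, 3, 4)
  T_i needs (0, 1, 3) <= (0, 3, 4) -> finishes; pool += (0, 3, 2) = (0, 6, 6)
  T_a still needs (1, 3, 4) but only (0, 6, 6) is free — short on res1
  T_d still needs (2, 5, 6) but only (0, 6, 6) is free — short on res1
  T_g still needs (1, 3, 1) but only (0, 6, 6) is free — short on res1
Processes that can never finish: T_a, T_d and T_g.


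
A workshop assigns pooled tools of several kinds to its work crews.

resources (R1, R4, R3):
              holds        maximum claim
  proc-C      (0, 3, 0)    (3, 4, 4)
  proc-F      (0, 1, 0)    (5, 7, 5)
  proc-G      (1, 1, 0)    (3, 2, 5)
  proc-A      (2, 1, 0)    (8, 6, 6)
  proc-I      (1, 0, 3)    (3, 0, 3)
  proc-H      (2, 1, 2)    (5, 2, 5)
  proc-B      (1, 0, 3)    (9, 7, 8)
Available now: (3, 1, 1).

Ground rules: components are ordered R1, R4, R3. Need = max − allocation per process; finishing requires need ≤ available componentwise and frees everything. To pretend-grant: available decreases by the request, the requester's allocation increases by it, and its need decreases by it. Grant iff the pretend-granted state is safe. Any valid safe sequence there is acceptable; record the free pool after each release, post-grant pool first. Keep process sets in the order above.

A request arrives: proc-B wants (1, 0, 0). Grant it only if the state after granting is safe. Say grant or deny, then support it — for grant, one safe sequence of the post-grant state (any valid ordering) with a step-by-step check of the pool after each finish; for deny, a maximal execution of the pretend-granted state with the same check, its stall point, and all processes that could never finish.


GRANT: granting preserves safety; a valid post-grant sequence is proc-I, proc-H, proc-C, proc-G, proc-A, proc-B, proc-F.
Key observation: even at the reduced pool (2, 1, 1), proc-I fits immediately, so safety survives the grant.
Check on the post-grant state, step by step:
  pool = (2, 1, 1)
  proc-I: need (2, 0, 0) fits (2, 1, 1); releases (1, 0, 3), pool now (3, 1, 4)
  proc-H: need (3, 1, 3) fits (3, 1, 4); releases (2, 1, 2), pool now (5, 2, 6)
  proc-C: need (3, 1, 4) fits (5, 2, 6); releases (0, 3, 0), pool now (5, 5, 6)
  proc-G: need (2, 1, 5) fits (5, 5, 6); releases (1, 1, 0), pool now (6, 6, 6)
  proc-A: need (6, 5, 6) fits (6, 6, 6); releases (2, 1, 0), pool now (8, 7, 6)
  proc-B: need (7, 7, 5) fits (8, 7, 6); releases (2, 0, 3), pool now (10, 7, 9)
  proc-F: need (5, 6, 5) fits (10, 7, 9); releases (0, 1, 0), pool now (10, 8, 9)


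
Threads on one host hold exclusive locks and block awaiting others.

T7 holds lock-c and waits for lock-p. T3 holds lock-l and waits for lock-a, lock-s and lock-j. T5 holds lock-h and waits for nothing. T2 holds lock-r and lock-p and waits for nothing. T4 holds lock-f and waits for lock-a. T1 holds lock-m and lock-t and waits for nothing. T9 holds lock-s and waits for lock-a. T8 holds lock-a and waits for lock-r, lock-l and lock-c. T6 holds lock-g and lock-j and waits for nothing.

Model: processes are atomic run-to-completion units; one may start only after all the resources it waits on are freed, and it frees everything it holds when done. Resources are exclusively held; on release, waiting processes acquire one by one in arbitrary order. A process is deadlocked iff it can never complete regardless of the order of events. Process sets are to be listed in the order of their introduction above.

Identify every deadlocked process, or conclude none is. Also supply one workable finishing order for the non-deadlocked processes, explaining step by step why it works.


Deadlocked: T3, T4, T9 and T8.
Key observation: the knot is the closed ring of waits T3 -> T9 -> T8 -> T3; T4 waits into the deadlock from upstream.
The rest can finish in the order T2, T1, T6, T7, T5.
Verifying each step:
  T2: no waits; runs immediately, freeing lock-r and lock-p
  T1: no waits; runs immediately, freeing lock-m and lock-t
  T6: no waits; runs immediately, freeing lock-g and lock-j
  T7: everything it awaited (lock-p) is free; runs, freeing lock-c
  T5: no waits; runs immediately, freeing lock-h


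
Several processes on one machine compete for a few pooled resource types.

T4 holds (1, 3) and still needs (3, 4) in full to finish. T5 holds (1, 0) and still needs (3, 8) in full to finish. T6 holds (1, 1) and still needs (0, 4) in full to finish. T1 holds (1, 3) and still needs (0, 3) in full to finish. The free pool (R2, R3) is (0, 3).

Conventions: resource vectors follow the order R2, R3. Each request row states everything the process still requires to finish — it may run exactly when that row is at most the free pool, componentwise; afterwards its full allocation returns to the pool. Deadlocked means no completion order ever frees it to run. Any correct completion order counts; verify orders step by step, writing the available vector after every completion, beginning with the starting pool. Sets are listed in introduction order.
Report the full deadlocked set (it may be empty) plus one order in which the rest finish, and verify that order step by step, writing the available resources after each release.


Deadlocked: T4 and T5.
Key observation: once T1, T6 finish, the pool peaks at (2, 7) — and every remaining process still needs more R2 than that.
A valid finishing order for the others: T1, T6. Verifying each step:
  pool = (0, 3)
  run T1 (needs (0, 3), free (0, 3)); after release of (1, 3) the pool is (1, 6)
  run T6 (needs (0, 4), free (1, 6)); after release of (1, 1) the pool is (2, 7)
The blocked processes can never fit:
  T4 still needs (3, 4) but only (2, 7) is free — short on R2
  T5 still needs (3, 8) but only (2, 7) is free — short on R2 and R3


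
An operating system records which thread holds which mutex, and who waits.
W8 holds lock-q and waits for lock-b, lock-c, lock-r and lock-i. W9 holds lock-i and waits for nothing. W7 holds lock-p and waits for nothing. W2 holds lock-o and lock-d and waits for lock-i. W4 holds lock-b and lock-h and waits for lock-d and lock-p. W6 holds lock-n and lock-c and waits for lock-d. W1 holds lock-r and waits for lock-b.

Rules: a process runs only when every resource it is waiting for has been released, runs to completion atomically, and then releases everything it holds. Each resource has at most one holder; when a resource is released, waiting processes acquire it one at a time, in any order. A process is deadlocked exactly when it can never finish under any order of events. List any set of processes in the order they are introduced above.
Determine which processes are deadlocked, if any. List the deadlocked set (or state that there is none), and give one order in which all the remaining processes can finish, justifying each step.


No process is deadlocked.
Key observation: no waiting chain loops back on itself — every chain ends at a process that waits on nothing, so everyone eventually runs.
The rest can finish in the order W7, W9, W2, W4, W6, W1, W8.
Check, step by step:
  W7 waits on nothing -> runs at once and releases lock-p
  W9 waits on nothing -> runs at once and releases lock-i
  W2: everything it awaited (lock-i) is free; runs, freeing lock-o and lock-d
  W4: everything it awaited (lock-d and lock-p) is free; runs, freeing lock-b and lock-h
  W6: everything it awaited (lock-d) is free; runs, freeing lock-n and lock-c
  W1: everything it awaited (lock-b) is free; runs, freeing lock-r
  W8: everything it awaited (lock-b, lock-c, lock-r and lock-i) is free; runs, freeing lock-q


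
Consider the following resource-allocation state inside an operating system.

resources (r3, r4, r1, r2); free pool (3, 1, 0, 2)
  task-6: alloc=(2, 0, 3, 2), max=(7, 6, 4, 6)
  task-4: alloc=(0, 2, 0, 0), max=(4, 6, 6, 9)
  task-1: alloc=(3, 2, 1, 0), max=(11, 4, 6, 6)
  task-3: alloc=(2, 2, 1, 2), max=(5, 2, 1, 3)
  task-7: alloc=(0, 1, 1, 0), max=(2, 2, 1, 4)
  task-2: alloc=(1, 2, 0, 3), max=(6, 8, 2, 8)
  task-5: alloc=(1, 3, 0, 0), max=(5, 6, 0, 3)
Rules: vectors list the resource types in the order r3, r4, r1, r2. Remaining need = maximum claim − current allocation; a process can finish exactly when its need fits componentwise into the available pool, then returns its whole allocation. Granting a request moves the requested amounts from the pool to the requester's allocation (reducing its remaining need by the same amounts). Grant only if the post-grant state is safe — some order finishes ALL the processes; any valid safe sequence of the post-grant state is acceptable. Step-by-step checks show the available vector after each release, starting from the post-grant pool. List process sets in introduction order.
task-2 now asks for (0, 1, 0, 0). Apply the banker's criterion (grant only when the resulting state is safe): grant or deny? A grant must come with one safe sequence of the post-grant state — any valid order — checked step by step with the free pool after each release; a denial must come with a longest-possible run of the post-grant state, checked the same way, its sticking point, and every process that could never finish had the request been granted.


GRANT — the state after the grant stays safe, e.g. via task-3, task-7, task-5, task-6, task-2, task-1, task-4.
Key observation: granting shrinks the pool to (3, 0, 0, 2), yet task-3 still fits and the chain goes through.
Verifying the post-grant state step by step:
  pool = (3, 0, 0, 2)
  task-3: need (3, 0, 0, 1) fits (3, 0, 0, 2); releases (2, 2, 1, 2), pool now (5, 2, 1, 4)
  task-7: need (2, 1, 0, 4) fits (5, 2, 1, 4); releases (0, 1, 1, 0), pool now (5, 3, 2, 4)
  task-5: need (4, 3, 0, 3) fits (5, 3, 2, 4); releases (1, 3, 0, 0), pool now (6, 6, 2, 4)
  task-6: need (5, 6, 1, 4) fits (6, 6, 2, 4); releases (2, 0, 3, 2), pool now (8, 6, 5, 6)
  task-2: need (5, 5, 2, 5) fits (8, 6, 5, 6); releases (1, 3, 0, 3), pool now (9, 9, 5, 9)
  task-1: need (8, 2, 5, 6) fits (9, 9, 5, 9); releases (3, 2, 1, 0), pool now (12, 11, 6, 9)
  task-4: need (4, 4, 6, 9) fits (12, 11, 6, 9); releases (0, 2, 0, 0), pool now (12, 13, 6, 9)


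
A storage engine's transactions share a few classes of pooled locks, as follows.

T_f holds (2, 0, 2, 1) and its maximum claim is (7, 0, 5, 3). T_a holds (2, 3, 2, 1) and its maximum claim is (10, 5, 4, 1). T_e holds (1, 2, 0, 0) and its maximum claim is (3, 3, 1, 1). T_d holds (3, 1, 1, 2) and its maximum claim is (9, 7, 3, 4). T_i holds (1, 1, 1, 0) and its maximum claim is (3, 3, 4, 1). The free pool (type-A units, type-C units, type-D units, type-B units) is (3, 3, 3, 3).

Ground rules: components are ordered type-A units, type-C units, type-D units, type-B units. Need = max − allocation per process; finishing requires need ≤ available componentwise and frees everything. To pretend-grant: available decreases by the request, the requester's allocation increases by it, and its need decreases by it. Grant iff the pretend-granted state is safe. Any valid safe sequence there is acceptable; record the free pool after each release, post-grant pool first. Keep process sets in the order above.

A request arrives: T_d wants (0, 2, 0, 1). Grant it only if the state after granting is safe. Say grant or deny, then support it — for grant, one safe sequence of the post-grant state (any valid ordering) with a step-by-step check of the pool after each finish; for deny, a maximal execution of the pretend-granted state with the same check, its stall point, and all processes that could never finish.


GRANT: granting preserves safety; a valid post-grant sequence is T_e, T_i, T_f, T_d, T_a.
Key observation: even at the reduced pool (3, 1, 3, 2), T_e fits immediately, so safety survives the grant.
Verifying the post-grant state step by step:
  pool = (3, 1, 3, 2)
  run T_e (needs (2, 1, 1, 1), free (3, 1, 3, 2)); after release of (1, 2, 0, 0) the pool is (4, 3, 3, 2)
  run T_i (needs (2, 2, 3, 1), free (4, 3, 3, 2)); after release of (1, 1, 1, 0) the pool is (5, 4, 4, 2)
  run T_f (needs (5, 0, 3, 2), free (5, 4, 4, 2)); after release of (2, 0, 2, 1) the pool is (7, 4, 6, 3)
  run T_d (needs (6, 4, 2, 1), free (7, 4, 6, 3)); after release of (3, 3, 1, 3) the pool is (10, 7, 7, 6)
  run T_a (needs (8, 2, 2, 0), free (10, 7, 7, 6)); after release of (2, 3, 2, 1) the pool is (12, 10, 9, 7)


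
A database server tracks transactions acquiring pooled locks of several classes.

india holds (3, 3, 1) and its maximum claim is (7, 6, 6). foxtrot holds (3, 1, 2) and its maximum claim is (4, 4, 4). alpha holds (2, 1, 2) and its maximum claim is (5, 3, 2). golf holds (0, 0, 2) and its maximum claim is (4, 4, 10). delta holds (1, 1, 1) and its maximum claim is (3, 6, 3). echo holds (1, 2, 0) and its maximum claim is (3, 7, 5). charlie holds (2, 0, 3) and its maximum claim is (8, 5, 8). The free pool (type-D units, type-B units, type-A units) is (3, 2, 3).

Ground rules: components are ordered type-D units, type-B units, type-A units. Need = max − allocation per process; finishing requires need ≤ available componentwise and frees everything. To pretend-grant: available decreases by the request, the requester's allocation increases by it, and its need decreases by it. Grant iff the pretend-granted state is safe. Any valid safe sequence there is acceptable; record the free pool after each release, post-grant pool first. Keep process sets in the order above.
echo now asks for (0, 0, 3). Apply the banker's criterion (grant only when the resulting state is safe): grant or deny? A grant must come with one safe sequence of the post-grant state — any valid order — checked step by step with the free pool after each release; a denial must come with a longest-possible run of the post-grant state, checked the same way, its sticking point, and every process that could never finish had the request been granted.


DENY. Granting would leave the state unsafe.
Key observation: after alpha, foxtrot the pool peaks at (8, 4, 4), and each blocked process is short somewhere: india on type-A units; golf on type-A units; delta on type-B units; echo on type-B units; charlie on type-B units, type-A units.
On the post-grant state, alpha, foxtrot is a maximal run — nothing extends it. Step-by-step check:
  pool = (3, 2, 0)
  alpha needs (3, 2, 0) <= (3, 2, 0) -> finishes; pool += (2, 1, 2) = (5, 3, 2)
  foxtrot needs (1, 3, 2) <= (5, 3, 2) -> finishes; pool += (3, 1, 2) = (8, 4, 4)
  india still needs (4, 3, 5) but only (8, 4, 4) is free — short on type-A units
  golf still needs (4, 4, 8) but only (8, 4, 4) is free — short on type-A units
  delta still needs (2, 5, 2) but only (8, 4, 4) is free — short on type-B units
  echo still needs (2, 5, 2) but only (8, 4, 4) is free — short on type-B units
  charlie still needs (6, 5, 5) but only (8, 4, 4) is free — short on type-B units and type-A units
Post-grant, the permanently blocked set is india, golf, delta, echo and charlie.


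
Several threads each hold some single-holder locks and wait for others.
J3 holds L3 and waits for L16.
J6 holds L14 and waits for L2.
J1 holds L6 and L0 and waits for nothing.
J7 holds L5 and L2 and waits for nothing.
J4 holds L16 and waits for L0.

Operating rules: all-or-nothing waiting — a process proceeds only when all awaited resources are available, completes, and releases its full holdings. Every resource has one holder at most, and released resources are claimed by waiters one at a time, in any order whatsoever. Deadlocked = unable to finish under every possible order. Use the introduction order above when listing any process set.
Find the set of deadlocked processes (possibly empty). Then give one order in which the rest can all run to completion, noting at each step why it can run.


No process is deadlocked.
Key observation: all waits point, directly or indirectly, at processes that can finish, so nothing is permanently blocked.
A valid finishing order for the others: J7, J6, J1, J4, J3.
Check, step by step:
  run J7 (it waits on nothing); releases L5 and L2
  run J6 (all its waits — L2 — are resolved); releases L14
  run J1 (it waits on nothing); releases L6 and L0
  run J4 (all its waits — L0 — are resolved); releases L16
  run J3 (all its waits — L16 — are resolved); releases L3
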